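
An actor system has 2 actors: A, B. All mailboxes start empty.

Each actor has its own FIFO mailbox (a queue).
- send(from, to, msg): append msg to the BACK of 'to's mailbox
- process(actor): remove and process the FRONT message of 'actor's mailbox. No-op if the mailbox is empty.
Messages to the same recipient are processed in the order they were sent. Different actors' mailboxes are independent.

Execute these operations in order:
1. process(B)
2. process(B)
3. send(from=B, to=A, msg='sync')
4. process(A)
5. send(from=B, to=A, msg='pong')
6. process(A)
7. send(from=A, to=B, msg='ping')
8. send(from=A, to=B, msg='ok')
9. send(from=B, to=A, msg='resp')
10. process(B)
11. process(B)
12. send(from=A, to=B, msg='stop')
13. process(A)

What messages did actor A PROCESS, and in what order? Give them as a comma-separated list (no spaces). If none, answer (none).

Answer: sync,pong,resp

Derivation:
After 1 (process(B)): A:[] B:[]
After 2 (process(B)): A:[] B:[]
After 3 (send(from=B, to=A, msg='sync')): A:[sync] B:[]
After 4 (process(A)): A:[] B:[]
After 5 (send(from=B, to=A, msg='pong')): A:[pong] B:[]
After 6 (process(A)): A:[] B:[]
After 7 (send(from=A, to=B, msg='ping')): A:[] B:[ping]
After 8 (send(from=A, to=B, msg='ok')): A:[] B:[ping,ok]
After 9 (send(from=B, to=A, msg='resp')): A:[resp] B:[ping,ok]
After 10 (process(B)): A:[resp] B:[ok]
After 11 (process(B)): A:[resp] B:[]
After 12 (send(from=A, to=B, msg='stop')): A:[resp] B:[stop]
After 13 (process(A)): A:[] B:[stop]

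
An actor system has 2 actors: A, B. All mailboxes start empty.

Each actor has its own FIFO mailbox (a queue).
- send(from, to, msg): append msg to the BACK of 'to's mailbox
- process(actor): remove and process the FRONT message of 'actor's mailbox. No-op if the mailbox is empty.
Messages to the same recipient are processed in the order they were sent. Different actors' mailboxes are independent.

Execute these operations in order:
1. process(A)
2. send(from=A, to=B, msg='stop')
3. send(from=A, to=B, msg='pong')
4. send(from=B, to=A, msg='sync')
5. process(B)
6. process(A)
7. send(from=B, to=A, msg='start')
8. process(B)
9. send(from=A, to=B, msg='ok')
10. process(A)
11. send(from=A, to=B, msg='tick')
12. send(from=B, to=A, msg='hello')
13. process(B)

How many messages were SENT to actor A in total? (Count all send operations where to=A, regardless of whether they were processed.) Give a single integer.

After 1 (process(A)): A:[] B:[]
After 2 (send(from=A, to=B, msg='stop')): A:[] B:[stop]
After 3 (send(from=A, to=B, msg='pong')): A:[] B:[stop,pong]
After 4 (send(from=B, to=A, msg='sync')): A:[sync] B:[stop,pong]
After 5 (process(B)): A:[sync] B:[pong]
After 6 (process(A)): A:[] B:[pong]
After 7 (send(from=B, to=A, msg='start')): A:[start] B:[pong]
After 8 (process(B)): A:[start] B:[]
After 9 (send(from=A, to=B, msg='ok')): A:[start] B:[ok]
After 10 (process(A)): A:[] B:[ok]
After 11 (send(from=A, to=B, msg='tick')): A:[] B:[ok,tick]
After 12 (send(from=B, to=A, msg='hello')): A:[hello] B:[ok,tick]
After 13 (process(B)): A:[hello] B:[tick]

Answer: 3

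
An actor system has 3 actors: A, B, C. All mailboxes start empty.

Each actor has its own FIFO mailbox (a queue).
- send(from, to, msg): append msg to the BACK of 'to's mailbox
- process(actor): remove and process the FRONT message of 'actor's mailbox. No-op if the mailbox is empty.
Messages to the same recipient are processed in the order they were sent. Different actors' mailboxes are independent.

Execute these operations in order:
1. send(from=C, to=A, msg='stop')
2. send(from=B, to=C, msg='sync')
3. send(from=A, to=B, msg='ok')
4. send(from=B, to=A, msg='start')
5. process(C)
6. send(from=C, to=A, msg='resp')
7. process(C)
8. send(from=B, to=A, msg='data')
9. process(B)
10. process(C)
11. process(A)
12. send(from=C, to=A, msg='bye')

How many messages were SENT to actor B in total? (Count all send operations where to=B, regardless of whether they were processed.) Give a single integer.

After 1 (send(from=C, to=A, msg='stop')): A:[stop] B:[] C:[]
After 2 (send(from=B, to=C, msg='sync')): A:[stop] B:[] C:[sync]
After 3 (send(from=A, to=B, msg='ok')): A:[stop] B:[ok] C:[sync]
After 4 (send(from=B, to=A, msg='start')): A:[stop,start] B:[ok] C:[sync]
After 5 (process(C)): A:[stop,start] B:[ok] C:[]
After 6 (send(from=C, to=A, msg='resp')): A:[stop,start,resp] B:[ok] C:[]
After 7 (process(C)): A:[stop,start,resp] B:[ok] C:[]
After 8 (send(from=B, to=A, msg='data')): A:[stop,start,resp,data] B:[ok] C:[]
After 9 (process(B)): A:[stop,start,resp,data] B:[] C:[]
After 10 (process(C)): A:[stop,start,resp,data] B:[] C:[]
After 11 (process(A)): A:[start,resp,data] B:[] C:[]
After 12 (send(from=C, to=A, msg='bye')): A:[start,resp,data,bye] B:[] C:[]

Answer: 1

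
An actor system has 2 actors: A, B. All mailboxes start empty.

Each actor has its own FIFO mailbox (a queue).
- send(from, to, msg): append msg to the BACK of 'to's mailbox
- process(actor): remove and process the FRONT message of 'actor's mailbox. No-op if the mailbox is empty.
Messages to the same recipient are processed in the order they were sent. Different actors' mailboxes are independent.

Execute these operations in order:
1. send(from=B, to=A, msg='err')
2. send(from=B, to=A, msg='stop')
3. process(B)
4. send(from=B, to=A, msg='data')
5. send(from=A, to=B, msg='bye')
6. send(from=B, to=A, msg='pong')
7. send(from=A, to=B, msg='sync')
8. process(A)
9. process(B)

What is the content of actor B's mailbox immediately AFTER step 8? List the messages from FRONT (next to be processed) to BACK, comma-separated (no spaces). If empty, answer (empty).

After 1 (send(from=B, to=A, msg='err')): A:[err] B:[]
After 2 (send(from=B, to=A, msg='stop')): A:[err,stop] B:[]
After 3 (process(B)): A:[err,stop] B:[]
After 4 (send(from=B, to=A, msg='data')): A:[err,stop,data] B:[]
After 5 (send(from=A, to=B, msg='bye')): A:[err,stop,data] B:[bye]
After 6 (send(from=B, to=A, msg='pong')): A:[err,stop,data,pong] B:[bye]
After 7 (send(from=A, to=B, msg='sync')): A:[err,stop,data,pong] B:[bye,sync]
After 8 (process(A)): A:[stop,data,pong] B:[bye,sync]

bye,sync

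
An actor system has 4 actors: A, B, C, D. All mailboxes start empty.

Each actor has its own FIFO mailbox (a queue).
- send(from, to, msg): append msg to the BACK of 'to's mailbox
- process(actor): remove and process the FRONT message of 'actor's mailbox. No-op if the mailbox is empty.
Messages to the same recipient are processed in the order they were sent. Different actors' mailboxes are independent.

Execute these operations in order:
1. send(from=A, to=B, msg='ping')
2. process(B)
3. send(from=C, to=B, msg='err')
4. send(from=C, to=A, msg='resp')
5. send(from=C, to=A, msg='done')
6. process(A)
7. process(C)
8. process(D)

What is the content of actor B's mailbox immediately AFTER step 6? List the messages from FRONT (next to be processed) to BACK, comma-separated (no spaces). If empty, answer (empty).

After 1 (send(from=A, to=B, msg='ping')): A:[] B:[ping] C:[] D:[]
After 2 (process(B)): A:[] B:[] C:[] D:[]
After 3 (send(from=C, to=B, msg='err')): A:[] B:[err] C:[] D:[]
After 4 (send(from=C, to=A, msg='resp')): A:[resp] B:[err] C:[] D:[]
After 5 (send(from=C, to=A, msg='done')): A:[resp,done] B:[err] C:[] D:[]
After 6 (process(A)): A:[done] B:[err] C:[] D:[]

err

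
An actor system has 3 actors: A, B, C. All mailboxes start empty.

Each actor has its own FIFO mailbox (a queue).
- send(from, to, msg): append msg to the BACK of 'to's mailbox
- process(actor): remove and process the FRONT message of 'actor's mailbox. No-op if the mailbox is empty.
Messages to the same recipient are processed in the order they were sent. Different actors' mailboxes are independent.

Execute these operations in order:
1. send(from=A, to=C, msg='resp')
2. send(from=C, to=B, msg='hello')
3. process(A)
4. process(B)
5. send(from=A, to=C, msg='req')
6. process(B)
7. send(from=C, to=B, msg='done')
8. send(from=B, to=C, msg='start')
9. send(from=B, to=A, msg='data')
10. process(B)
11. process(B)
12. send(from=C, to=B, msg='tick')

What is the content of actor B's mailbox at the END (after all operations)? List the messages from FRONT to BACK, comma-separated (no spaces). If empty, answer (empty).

Answer: tick

Derivation:
After 1 (send(from=A, to=C, msg='resp')): A:[] B:[] C:[resp]
After 2 (send(from=C, to=B, msg='hello')): A:[] B:[hello] C:[resp]
After 3 (process(A)): A:[] B:[hello] C:[resp]
After 4 (process(B)): A:[] B:[] C:[resp]
After 5 (send(from=A, to=C, msg='req')): A:[] B:[] C:[resp,req]
After 6 (process(B)): A:[] B:[] C:[resp,req]
After 7 (send(from=C, to=B, msg='done')): A:[] B:[done] C:[resp,req]
After 8 (send(from=B, to=C, msg='start')): A:[] B:[done] C:[resp,req,start]
After 9 (send(from=B, to=A, msg='data')): A:[data] B:[done] C:[resp,req,start]
After 10 (process(B)): A:[data] B:[] C:[resp,req,start]
After 11 (process(B)): A:[data] B:[] C:[resp,req,start]
After 12 (send(from=C, to=B, msg='tick')): A:[data] B:[tick] C:[resp,req,start]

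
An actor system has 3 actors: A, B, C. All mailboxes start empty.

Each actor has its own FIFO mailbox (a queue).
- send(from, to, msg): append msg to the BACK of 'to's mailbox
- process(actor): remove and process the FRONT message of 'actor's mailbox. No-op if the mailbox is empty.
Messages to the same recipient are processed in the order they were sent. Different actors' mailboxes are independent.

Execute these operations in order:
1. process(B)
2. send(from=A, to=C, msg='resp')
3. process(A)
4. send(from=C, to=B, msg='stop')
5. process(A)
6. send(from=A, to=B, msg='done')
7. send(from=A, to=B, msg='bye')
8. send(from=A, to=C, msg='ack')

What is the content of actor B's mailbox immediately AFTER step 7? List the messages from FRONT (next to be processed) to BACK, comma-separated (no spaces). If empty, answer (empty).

After 1 (process(B)): A:[] B:[] C:[]
After 2 (send(from=A, to=C, msg='resp')): A:[] B:[] C:[resp]
After 3 (process(A)): A:[] B:[] C:[resp]
After 4 (send(from=C, to=B, msg='stop')): A:[] B:[stop] C:[resp]
After 5 (process(A)): A:[] B:[stop] C:[resp]
After 6 (send(from=A, to=B, msg='done')): A:[] B:[stop,done] C:[resp]
After 7 (send(from=A, to=B, msg='bye')): A:[] B:[stop,done,bye] C:[resp]

stop,done,bye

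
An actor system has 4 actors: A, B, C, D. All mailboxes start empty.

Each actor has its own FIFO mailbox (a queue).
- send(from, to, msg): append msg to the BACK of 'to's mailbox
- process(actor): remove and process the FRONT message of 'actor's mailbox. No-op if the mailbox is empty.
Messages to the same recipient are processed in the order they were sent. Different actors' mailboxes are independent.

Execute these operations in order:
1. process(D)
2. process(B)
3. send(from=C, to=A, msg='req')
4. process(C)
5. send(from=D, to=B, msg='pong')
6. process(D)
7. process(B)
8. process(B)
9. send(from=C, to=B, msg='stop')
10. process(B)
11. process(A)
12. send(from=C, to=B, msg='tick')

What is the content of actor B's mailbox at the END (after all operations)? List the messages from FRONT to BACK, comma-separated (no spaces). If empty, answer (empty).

Answer: tick

Derivation:
After 1 (process(D)): A:[] B:[] C:[] D:[]
After 2 (process(B)): A:[] B:[] C:[] D:[]
After 3 (send(from=C, to=A, msg='req')): A:[req] B:[] C:[] D:[]
After 4 (process(C)): A:[req] B:[] C:[] D:[]
After 5 (send(from=D, to=B, msg='pong')): A:[req] B:[pong] C:[] D:[]
After 6 (process(D)): A:[req] B:[pong] C:[] D:[]
After 7 (process(B)): A:[req] B:[] C:[] D:[]
After 8 (process(B)): A:[req] B:[] C:[] D:[]
After 9 (send(from=C, to=B, msg='stop')): A:[req] B:[stop] C:[] D:[]
After 10 (process(B)): A:[req] B:[] C:[] D:[]
After 11 (process(A)): A:[] B:[] C:[] D:[]
After 12 (send(from=C, to=B, msg='tick')): A:[] B:[tick] C:[] D:[]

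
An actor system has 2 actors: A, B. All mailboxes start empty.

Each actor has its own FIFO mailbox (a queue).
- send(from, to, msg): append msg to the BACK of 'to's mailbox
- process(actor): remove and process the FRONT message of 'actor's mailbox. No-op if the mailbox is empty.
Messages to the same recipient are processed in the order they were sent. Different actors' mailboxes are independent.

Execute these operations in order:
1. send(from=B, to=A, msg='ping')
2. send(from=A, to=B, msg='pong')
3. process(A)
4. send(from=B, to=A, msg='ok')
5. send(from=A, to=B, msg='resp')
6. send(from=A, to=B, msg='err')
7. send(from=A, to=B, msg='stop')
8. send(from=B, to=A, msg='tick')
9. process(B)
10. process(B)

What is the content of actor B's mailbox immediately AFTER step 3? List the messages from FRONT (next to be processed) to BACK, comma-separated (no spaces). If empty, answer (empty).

After 1 (send(from=B, to=A, msg='ping')): A:[ping] B:[]
After 2 (send(from=A, to=B, msg='pong')): A:[ping] B:[pong]
After 3 (process(A)): A:[] B:[pong]

pong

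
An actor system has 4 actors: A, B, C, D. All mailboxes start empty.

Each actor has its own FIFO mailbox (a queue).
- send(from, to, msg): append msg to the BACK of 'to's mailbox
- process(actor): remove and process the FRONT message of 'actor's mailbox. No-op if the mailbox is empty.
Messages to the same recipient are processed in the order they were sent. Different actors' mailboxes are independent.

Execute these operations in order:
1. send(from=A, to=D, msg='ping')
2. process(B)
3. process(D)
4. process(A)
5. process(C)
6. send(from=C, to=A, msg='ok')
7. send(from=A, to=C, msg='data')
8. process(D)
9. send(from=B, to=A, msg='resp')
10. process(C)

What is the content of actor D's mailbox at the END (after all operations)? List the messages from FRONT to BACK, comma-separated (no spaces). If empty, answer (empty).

Answer: (empty)

Derivation:
After 1 (send(from=A, to=D, msg='ping')): A:[] B:[] C:[] D:[ping]
After 2 (process(B)): A:[] B:[] C:[] D:[ping]
After 3 (process(D)): A:[] B:[] C:[] D:[]
After 4 (process(A)): A:[] B:[] C:[] D:[]
After 5 (process(C)): A:[] B:[] C:[] D:[]
After 6 (send(from=C, to=A, msg='ok')): A:[ok] B:[] C:[] D:[]
After 7 (send(from=A, to=C, msg='data')): A:[ok] B:[] C:[data] D:[]
After 8 (process(D)): A:[ok] B:[] C:[data] D:[]
After 9 (send(from=B, to=A, msg='resp')): A:[ok,resp] B:[] C:[data] D:[]
After 10 (process(C)): A:[ok,resp] B:[] C:[] D:[]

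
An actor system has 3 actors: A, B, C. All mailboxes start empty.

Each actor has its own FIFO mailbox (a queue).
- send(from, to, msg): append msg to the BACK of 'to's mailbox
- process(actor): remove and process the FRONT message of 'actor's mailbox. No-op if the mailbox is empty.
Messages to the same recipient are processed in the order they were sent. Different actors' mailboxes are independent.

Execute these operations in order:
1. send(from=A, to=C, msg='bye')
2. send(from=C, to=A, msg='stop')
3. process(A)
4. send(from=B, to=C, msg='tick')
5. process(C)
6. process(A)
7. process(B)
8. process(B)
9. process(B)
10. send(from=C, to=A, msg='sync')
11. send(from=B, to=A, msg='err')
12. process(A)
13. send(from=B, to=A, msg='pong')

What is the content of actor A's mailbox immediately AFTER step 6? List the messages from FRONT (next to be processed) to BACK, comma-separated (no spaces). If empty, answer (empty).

After 1 (send(from=A, to=C, msg='bye')): A:[] B:[] C:[bye]
After 2 (send(from=C, to=A, msg='stop')): A:[stop] B:[] C:[bye]
After 3 (process(A)): A:[] B:[] C:[bye]
After 4 (send(from=B, to=C, msg='tick')): A:[] B:[] C:[bye,tick]
After 5 (process(C)): A:[] B:[] C:[tick]
After 6 (process(A)): A:[] B:[] C:[tick]

(empty)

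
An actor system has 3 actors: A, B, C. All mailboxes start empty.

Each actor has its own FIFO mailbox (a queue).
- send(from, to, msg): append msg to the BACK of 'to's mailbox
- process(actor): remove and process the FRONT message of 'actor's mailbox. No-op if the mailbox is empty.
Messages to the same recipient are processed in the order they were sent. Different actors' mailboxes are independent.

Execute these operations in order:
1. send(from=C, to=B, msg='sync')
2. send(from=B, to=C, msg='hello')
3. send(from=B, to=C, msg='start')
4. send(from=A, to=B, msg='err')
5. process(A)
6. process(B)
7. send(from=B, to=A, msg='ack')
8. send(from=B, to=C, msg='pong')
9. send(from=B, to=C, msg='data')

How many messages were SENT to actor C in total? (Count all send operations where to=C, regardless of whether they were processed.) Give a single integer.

Answer: 4

Derivation:
After 1 (send(from=C, to=B, msg='sync')): A:[] B:[sync] C:[]
After 2 (send(from=B, to=C, msg='hello')): A:[] B:[sync] C:[hello]
After 3 (send(from=B, to=C, msg='start')): A:[] B:[sync] C:[hello,start]
After 4 (send(from=A, to=B, msg='err')): A:[] B:[sync,err] C:[hello,start]
After 5 (process(A)): A:[] B:[sync,err] C:[hello,start]
After 6 (process(B)): A:[] B:[err] C:[hello,start]
After 7 (send(from=B, to=A, msg='ack')): A:[ack] B:[err] C:[hello,start]
After 8 (send(from=B, to=C, msg='pong')): A:[ack] B:[err] C:[hello,start,pong]
After 9 (send(from=B, to=C, msg='data')): A:[ack] B:[err] C:[hello,start,pong,data]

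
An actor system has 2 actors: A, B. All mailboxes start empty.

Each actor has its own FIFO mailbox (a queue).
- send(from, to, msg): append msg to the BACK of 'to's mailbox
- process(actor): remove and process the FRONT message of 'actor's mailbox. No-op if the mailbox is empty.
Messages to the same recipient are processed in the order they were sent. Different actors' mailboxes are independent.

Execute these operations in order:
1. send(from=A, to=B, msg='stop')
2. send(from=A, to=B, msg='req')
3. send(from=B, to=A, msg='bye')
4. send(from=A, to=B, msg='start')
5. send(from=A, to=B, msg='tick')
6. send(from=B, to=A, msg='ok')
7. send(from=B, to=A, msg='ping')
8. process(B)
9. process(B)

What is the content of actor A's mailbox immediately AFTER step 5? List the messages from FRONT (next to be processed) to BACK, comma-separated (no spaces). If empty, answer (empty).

After 1 (send(from=A, to=B, msg='stop')): A:[] B:[stop]
After 2 (send(from=A, to=B, msg='req')): A:[] B:[stop,req]
After 3 (send(from=B, to=A, msg='bye')): A:[bye] B:[stop,req]
After 4 (send(from=A, to=B, msg='start')): A:[bye] B:[stop,req,start]
After 5 (send(from=A, to=B, msg='tick')): A:[bye] B:[stop,req,start,tick]

bye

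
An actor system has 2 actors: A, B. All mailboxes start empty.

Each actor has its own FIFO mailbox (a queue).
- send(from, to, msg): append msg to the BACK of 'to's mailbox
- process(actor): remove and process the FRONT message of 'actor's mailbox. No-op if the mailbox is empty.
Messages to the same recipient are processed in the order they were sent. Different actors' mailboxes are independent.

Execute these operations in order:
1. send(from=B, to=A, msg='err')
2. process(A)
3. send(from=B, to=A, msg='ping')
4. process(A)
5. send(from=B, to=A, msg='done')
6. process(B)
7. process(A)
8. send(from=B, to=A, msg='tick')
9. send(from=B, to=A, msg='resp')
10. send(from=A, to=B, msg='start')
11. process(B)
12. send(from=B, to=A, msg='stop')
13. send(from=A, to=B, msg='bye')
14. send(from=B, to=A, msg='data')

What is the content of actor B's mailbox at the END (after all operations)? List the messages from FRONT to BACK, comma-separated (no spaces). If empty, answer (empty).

Answer: bye

Derivation:
After 1 (send(from=B, to=A, msg='err')): A:[err] B:[]
After 2 (process(A)): A:[] B:[]
After 3 (send(from=B, to=A, msg='ping')): A:[ping] B:[]
After 4 (process(A)): A:[] B:[]
After 5 (send(from=B, to=A, msg='done')): A:[done] B:[]
After 6 (process(B)): A:[done] B:[]
After 7 (process(A)): A:[] B:[]
After 8 (send(from=B, to=A, msg='tick')): A:[tick] B:[]
After 9 (send(from=B, to=A, msg='resp')): A:[tick,resp] B:[]
After 10 (send(from=A, to=B, msg='start')): A:[tick,resp] B:[start]
After 11 (process(B)): A:[tick,resp] B:[]
After 12 (send(from=B, to=A, msg='stop')): A:[tick,resp,stop] B:[]
After 13 (send(from=A, to=B, msg='bye')): A:[tick,resp,stop] B:[bye]
After 14 (send(from=B, to=A, msg='data')): A:[tick,resp,stop,data] B:[bye]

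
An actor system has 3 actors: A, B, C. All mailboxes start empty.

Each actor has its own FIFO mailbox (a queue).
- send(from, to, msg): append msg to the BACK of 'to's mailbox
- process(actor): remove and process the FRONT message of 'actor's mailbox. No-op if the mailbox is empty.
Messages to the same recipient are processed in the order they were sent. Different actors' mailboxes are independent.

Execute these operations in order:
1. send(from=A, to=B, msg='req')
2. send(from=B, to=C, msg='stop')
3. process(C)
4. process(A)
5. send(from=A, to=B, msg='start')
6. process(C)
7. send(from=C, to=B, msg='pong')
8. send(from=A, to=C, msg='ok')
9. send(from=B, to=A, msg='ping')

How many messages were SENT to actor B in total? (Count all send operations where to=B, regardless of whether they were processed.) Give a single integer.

After 1 (send(from=A, to=B, msg='req')): A:[] B:[req] C:[]
After 2 (send(from=B, to=C, msg='stop')): A:[] B:[req] C:[stop]
After 3 (process(C)): A:[] B:[req] C:[]
After 4 (process(A)): A:[] B:[req] C:[]
After 5 (send(from=A, to=B, msg='start')): A:[] B:[req,start] C:[]
After 6 (process(C)): A:[] B:[req,start] C:[]
After 7 (send(from=C, to=B, msg='pong')): A:[] B:[req,start,pong] C:[]
After 8 (send(from=A, to=C, msg='ok')): A:[] B:[req,start,pong] C:[ok]
After 9 (send(from=B, to=A, msg='ping')): A:[ping] B:[req,start,pong] C:[ok]

Answer: 3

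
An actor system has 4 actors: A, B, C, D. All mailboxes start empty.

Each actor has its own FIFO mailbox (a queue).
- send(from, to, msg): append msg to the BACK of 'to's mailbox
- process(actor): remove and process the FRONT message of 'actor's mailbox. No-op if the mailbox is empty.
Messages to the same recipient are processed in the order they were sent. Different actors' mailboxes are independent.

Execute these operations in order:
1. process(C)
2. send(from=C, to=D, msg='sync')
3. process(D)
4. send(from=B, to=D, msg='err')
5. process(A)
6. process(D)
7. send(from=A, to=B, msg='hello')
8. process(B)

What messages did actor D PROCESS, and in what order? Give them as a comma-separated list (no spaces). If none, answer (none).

After 1 (process(C)): A:[] B:[] C:[] D:[]
After 2 (send(from=C, to=D, msg='sync')): A:[] B:[] C:[] D:[sync]
After 3 (process(D)): A:[] B:[] C:[] D:[]
After 4 (send(from=B, to=D, msg='err')): A:[] B:[] C:[] D:[err]
After 5 (process(A)): A:[] B:[] C:[] D:[err]
After 6 (process(D)): A:[] B:[] C:[] D:[]
After 7 (send(from=A, to=B, msg='hello')): A:[] B:[hello] C:[] D:[]
After 8 (process(B)): A:[] B:[] C:[] D:[]

Answer: sync,err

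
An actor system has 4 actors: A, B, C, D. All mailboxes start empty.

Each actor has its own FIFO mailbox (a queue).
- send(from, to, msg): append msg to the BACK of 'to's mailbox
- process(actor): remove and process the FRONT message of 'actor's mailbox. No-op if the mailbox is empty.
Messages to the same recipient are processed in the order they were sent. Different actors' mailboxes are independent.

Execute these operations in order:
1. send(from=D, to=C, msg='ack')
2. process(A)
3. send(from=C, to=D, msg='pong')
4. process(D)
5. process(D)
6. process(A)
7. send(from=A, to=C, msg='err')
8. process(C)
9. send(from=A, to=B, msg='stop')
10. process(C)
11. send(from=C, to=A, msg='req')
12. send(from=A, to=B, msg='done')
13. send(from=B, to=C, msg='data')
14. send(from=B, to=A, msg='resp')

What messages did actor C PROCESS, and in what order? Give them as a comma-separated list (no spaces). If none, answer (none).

Answer: ack,err

Derivation:
After 1 (send(from=D, to=C, msg='ack')): A:[] B:[] C:[ack] D:[]
After 2 (process(A)): A:[] B:[] C:[ack] D:[]
After 3 (send(from=C, to=D, msg='pong')): A:[] B:[] C:[ack] D:[pong]
After 4 (process(D)): A:[] B:[] C:[ack] D:[]
After 5 (process(D)): A:[] B:[] C:[ack] D:[]
After 6 (process(A)): A:[] B:[] C:[ack] D:[]
After 7 (send(from=A, to=C, msg='err')): A:[] B:[] C:[ack,err] D:[]
After 8 (process(C)): A:[] B:[] C:[err] D:[]
After 9 (send(from=A, to=B, msg='stop')): A:[] B:[stop] C:[err] D:[]
After 10 (process(C)): A:[] B:[stop] C:[] D:[]
After 11 (send(from=C, to=A, msg='req')): A:[req] B:[stop] C:[] D:[]
After 12 (send(from=A, to=B, msg='done')): A:[req] B:[stop,done] C:[] D:[]
After 13 (send(from=B, to=C, msg='data')): A:[req] B:[stop,done] C:[data] D:[]
After 14 (send(from=B, to=A, msg='resp')): A:[req,resp] B:[stop,done] C:[data] D:[]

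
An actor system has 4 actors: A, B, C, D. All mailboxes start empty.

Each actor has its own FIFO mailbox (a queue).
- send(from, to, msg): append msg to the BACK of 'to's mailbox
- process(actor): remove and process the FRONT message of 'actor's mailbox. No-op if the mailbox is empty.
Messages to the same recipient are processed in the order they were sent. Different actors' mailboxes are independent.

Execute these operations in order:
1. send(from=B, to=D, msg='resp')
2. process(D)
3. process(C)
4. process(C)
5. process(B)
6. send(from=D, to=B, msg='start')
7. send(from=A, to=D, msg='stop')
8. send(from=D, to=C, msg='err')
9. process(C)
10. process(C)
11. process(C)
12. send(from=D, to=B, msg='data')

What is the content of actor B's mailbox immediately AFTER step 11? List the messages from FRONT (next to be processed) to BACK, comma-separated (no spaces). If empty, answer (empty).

After 1 (send(from=B, to=D, msg='resp')): A:[] B:[] C:[] D:[resp]
After 2 (process(D)): A:[] B:[] C:[] D:[]
After 3 (process(C)): A:[] B:[] C:[] D:[]
After 4 (process(C)): A:[] B:[] C:[] D:[]
After 5 (process(B)): A:[] B:[] C:[] D:[]
After 6 (send(from=D, to=B, msg='start')): A:[] B:[start] C:[] D:[]
After 7 (send(from=A, to=D, msg='stop')): A:[] B:[start] C:[] D:[stop]
After 8 (send(from=D, to=C, msg='err')): A:[] B:[start] C:[err] D:[stop]
After 9 (process(C)): A:[] B:[start] C:[] D:[stop]
After 10 (process(C)): A:[] B:[start] C:[] D:[stop]
After 11 (process(C)): A:[] B:[start] C:[] D:[stop]

start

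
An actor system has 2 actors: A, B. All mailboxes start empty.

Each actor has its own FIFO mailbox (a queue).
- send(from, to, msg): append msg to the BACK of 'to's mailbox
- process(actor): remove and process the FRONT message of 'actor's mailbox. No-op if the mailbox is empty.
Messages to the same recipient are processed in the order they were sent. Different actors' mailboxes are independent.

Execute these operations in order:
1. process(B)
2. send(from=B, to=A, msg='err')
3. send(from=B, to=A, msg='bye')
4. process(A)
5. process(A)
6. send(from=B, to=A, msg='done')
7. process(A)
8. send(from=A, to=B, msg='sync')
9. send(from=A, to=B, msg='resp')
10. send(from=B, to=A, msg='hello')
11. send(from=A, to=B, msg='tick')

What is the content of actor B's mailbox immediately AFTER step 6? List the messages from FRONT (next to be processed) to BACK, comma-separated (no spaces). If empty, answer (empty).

After 1 (process(B)): A:[] B:[]
After 2 (send(from=B, to=A, msg='err')): A:[err] B:[]
After 3 (send(from=B, to=A, msg='bye')): A:[err,bye] B:[]
After 4 (process(A)): A:[bye] B:[]
After 5 (process(A)): A:[] B:[]
After 6 (send(from=B, to=A, msg='done')): A:[done] B:[]

(empty)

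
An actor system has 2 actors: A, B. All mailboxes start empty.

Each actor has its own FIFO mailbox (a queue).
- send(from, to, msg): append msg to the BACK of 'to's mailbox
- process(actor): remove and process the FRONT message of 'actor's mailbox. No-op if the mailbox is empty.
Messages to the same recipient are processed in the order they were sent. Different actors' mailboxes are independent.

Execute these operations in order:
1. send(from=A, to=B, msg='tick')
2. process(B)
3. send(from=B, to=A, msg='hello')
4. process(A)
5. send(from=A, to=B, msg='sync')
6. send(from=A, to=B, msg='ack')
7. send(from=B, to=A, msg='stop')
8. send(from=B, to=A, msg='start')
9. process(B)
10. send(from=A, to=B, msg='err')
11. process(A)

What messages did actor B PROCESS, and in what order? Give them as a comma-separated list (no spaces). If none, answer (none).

Answer: tick,sync

Derivation:
After 1 (send(from=A, to=B, msg='tick')): A:[] B:[tick]
After 2 (process(B)): A:[] B:[]
After 3 (send(from=B, to=A, msg='hello')): A:[hello] B:[]
After 4 (process(A)): A:[] B:[]
After 5 (send(from=A, to=B, msg='sync')): A:[] B:[sync]
After 6 (send(from=A, to=B, msg='ack')): A:[] B:[sync,ack]
After 7 (send(from=B, to=A, msg='stop')): A:[stop] B:[sync,ack]
After 8 (send(from=B, to=A, msg='start')): A:[stop,start] B:[sync,ack]
After 9 (process(B)): A:[stop,start] B:[ack]
After 10 (send(from=A, to=B, msg='err')): A:[stop,start] B:[ack,err]
After 11 (process(A)): A:[start] B:[ack,err]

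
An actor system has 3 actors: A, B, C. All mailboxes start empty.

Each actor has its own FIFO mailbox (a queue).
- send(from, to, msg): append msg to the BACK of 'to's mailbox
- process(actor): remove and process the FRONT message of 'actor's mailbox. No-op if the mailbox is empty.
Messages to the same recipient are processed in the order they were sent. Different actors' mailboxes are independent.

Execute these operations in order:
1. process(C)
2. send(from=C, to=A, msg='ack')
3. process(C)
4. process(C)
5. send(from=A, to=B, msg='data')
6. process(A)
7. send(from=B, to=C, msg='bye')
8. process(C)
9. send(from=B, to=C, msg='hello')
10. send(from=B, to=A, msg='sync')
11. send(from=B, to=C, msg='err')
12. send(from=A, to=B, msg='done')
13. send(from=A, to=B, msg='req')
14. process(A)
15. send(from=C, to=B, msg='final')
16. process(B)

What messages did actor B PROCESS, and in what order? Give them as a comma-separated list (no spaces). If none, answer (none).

Answer: data

Derivation:
After 1 (process(C)): A:[] B:[] C:[]
After 2 (send(from=C, to=A, msg='ack')): A:[ack] B:[] C:[]
After 3 (process(C)): A:[ack] B:[] C:[]
After 4 (process(C)): A:[ack] B:[] C:[]
After 5 (send(from=A, to=B, msg='data')): A:[ack] B:[data] C:[]
After 6 (process(A)): A:[] B:[data] C:[]
After 7 (send(from=B, to=C, msg='bye')): A:[] B:[data] C:[bye]
After 8 (process(C)): A:[] B:[data] C:[]
After 9 (send(from=B, to=C, msg='hello')): A:[] B:[data] C:[hello]
After 10 (send(from=B, to=A, msg='sync')): A:[sync] B:[data] C:[hello]
After 11 (send(from=B, to=C, msg='err')): A:[sync] B:[data] C:[hello,err]
After 12 (send(from=A, to=B, msg='done')): A:[sync] B:[data,done] C:[hello,err]
After 13 (send(from=A, to=B, msg='req')): A:[sync] B:[data,done,req] C:[hello,err]
After 14 (process(A)): A:[] B:[data,done,req] C:[hello,err]
After 15 (send(from=C, to=B, msg='final')): A:[] B:[data,done,req,final] C:[hello,err]
After 16 (process(B)): A:[] B:[done,req,final] C:[hello,err]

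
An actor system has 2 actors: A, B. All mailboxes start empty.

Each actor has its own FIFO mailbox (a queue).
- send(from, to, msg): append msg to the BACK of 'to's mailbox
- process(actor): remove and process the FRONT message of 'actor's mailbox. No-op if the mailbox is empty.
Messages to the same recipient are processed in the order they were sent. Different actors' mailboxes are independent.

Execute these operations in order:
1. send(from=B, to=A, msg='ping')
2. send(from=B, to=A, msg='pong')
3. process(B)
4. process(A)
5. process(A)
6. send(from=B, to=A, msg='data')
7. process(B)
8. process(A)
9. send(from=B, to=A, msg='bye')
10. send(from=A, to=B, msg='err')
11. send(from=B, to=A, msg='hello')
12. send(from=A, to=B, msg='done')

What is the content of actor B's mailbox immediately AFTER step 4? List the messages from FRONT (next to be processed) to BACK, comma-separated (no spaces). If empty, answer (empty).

After 1 (send(from=B, to=A, msg='ping')): A:[ping] B:[]
After 2 (send(from=B, to=A, msg='pong')): A:[ping,pong] B:[]
After 3 (process(B)): A:[ping,pong] B:[]
After 4 (process(A)): A:[pong] B:[]

(empty)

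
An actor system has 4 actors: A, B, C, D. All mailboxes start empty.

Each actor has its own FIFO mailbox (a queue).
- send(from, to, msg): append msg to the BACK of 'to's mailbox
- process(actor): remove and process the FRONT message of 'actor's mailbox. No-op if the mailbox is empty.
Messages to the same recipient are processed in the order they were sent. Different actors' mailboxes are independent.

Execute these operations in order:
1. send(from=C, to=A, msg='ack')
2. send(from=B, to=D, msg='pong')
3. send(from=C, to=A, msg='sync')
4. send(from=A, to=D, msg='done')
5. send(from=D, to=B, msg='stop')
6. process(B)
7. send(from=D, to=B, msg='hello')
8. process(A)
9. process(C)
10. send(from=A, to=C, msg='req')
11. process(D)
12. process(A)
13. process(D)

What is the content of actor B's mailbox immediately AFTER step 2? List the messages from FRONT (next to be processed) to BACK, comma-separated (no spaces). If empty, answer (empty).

After 1 (send(from=C, to=A, msg='ack')): A:[ack] B:[] C:[] D:[]
After 2 (send(from=B, to=D, msg='pong')): A:[ack] B:[] C:[] D:[pong]

(empty)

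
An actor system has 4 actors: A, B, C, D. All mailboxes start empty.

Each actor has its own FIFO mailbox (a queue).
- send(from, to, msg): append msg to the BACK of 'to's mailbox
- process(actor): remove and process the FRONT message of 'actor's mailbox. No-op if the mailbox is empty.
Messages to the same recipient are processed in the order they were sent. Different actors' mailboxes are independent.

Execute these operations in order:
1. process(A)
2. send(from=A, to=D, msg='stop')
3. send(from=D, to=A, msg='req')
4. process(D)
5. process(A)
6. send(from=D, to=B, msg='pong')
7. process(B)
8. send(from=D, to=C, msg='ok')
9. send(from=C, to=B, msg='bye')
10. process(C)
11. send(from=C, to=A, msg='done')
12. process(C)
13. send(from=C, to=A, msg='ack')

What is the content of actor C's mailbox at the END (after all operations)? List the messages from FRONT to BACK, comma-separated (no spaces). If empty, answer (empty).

Answer: (empty)

Derivation:
After 1 (process(A)): A:[] B:[] C:[] D:[]
After 2 (send(from=A, to=D, msg='stop')): A:[] B:[] C:[] D:[stop]
After 3 (send(from=D, to=A, msg='req')): A:[req] B:[] C:[] D:[stop]
After 4 (process(D)): A:[req] B:[] C:[] D:[]
After 5 (process(A)): A:[] B:[] C:[] D:[]
After 6 (send(from=D, to=B, msg='pong')): A:[] B:[pong] C:[] D:[]
After 7 (process(B)): A:[] B:[] C:[] D:[]
After 8 (send(from=D, to=C, msg='ok')): A:[] B:[] C:[ok] D:[]
After 9 (send(from=C, to=B, msg='bye')): A:[] B:[bye] C:[ok] D:[]
After 10 (process(C)): A:[] B:[bye] C:[] D:[]
After 11 (send(from=C, to=A, msg='done')): A:[done] B:[bye] C:[] D:[]
After 12 (process(C)): A:[done] B:[bye] C:[] D:[]
After 13 (send(from=C, to=A, msg='ack')): A:[done,ack] B:[bye] C:[] D:[]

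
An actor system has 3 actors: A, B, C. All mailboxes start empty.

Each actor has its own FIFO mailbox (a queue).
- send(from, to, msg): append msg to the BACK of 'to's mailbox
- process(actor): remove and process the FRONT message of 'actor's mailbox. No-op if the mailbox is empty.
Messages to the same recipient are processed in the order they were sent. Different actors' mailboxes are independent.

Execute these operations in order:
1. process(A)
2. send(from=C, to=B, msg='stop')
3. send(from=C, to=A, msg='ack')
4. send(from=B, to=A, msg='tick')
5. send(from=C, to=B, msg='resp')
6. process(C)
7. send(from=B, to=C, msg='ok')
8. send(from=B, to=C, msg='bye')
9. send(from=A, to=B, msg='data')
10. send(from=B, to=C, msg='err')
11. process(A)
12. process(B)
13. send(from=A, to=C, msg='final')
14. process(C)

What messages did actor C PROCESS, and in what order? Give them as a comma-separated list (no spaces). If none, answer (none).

After 1 (process(A)): A:[] B:[] C:[]
After 2 (send(from=C, to=B, msg='stop')): A:[] B:[stop] C:[]
After 3 (send(from=C, to=A, msg='ack')): A:[ack] B:[stop] C:[]
After 4 (send(from=B, to=A, msg='tick')): A:[ack,tick] B:[stop] C:[]
After 5 (send(from=C, to=B, msg='resp')): A:[ack,tick] B:[stop,resp] C:[]
After 6 (process(C)): A:[ack,tick] B:[stop,resp] C:[]
After 7 (send(from=B, to=C, msg='ok')): A:[ack,tick] B:[stop,resp] C:[ok]
After 8 (send(from=B, to=C, msg='bye')): A:[ack,tick] B:[stop,resp] C:[ok,bye]
After 9 (send(from=A, to=B, msg='data')): A:[ack,tick] B:[stop,resp,data] C:[ok,bye]
After 10 (send(from=B, to=C, msg='err')): A:[ack,tick] B:[stop,resp,data] C:[ok,bye,err]
After 11 (process(A)): A:[tick] B:[stop,resp,data] C:[ok,bye,err]
After 12 (process(B)): A:[tick] B:[resp,data] C:[ok,bye,err]
After 13 (send(from=A, to=C, msg='final')): A:[tick] B:[resp,data] C:[ok,bye,err,final]
After 14 (process(C)): A:[tick] B:[resp,data] C:[bye,err,final]

Answer: ok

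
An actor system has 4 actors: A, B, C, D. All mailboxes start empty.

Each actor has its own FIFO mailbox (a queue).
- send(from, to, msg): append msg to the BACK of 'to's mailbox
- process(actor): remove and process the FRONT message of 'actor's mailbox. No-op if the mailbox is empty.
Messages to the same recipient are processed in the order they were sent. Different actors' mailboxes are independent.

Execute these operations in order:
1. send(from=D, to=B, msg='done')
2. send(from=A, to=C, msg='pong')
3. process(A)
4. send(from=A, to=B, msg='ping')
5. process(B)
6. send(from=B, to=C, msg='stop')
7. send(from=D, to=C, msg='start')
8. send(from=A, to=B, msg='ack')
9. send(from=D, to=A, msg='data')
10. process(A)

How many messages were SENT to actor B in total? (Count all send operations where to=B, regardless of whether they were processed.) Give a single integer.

After 1 (send(from=D, to=B, msg='done')): A:[] B:[done] C:[] D:[]
After 2 (send(from=A, to=C, msg='pong')): A:[] B:[done] C:[pong] D:[]
After 3 (process(A)): A:[] B:[done] C:[pong] D:[]
After 4 (send(from=A, to=B, msg='ping')): A:[] B:[done,ping] C:[pong] D:[]
After 5 (process(B)): A:[] B:[ping] C:[pong] D:[]
After 6 (send(from=B, to=C, msg='stop')): A:[] B:[ping] C:[pong,stop] D:[]
After 7 (send(from=D, to=C, msg='start')): A:[] B:[ping] C:[pong,stop,start] D:[]
After 8 (send(from=A, to=B, msg='ack')): A:[] B:[ping,ack] C:[pong,stop,start] D:[]
After 9 (send(from=D, to=A, msg='data')): A:[data] B:[ping,ack] C:[pong,stop,start] D:[]
After 10 (process(A)): A:[] B:[ping,ack] C:[pong,stop,start] D:[]

Answer: 3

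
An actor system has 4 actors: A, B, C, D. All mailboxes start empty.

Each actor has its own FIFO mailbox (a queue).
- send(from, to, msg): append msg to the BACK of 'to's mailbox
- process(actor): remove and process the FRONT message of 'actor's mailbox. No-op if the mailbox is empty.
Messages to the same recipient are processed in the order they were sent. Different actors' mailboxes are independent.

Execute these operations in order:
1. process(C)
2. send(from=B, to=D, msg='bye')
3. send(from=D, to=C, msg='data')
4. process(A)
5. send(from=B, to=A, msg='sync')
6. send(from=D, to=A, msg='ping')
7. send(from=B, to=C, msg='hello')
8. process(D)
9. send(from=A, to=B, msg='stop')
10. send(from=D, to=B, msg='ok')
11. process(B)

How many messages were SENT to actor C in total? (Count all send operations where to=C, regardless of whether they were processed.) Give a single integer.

After 1 (process(C)): A:[] B:[] C:[] D:[]
After 2 (send(from=B, to=D, msg='bye')): A:[] B:[] C:[] D:[bye]
After 3 (send(from=D, to=C, msg='data')): A:[] B:[] C:[data] D:[bye]
After 4 (process(A)): A:[] B:[] C:[data] D:[bye]
After 5 (send(from=B, to=A, msg='sync')): A:[sync] B:[] C:[data] D:[bye]
After 6 (send(from=D, to=A, msg='ping')): A:[sync,ping] B:[] C:[data] D:[bye]
After 7 (send(from=B, to=C, msg='hello')): A:[sync,ping] B:[] C:[data,hello] D:[bye]
After 8 (process(D)): A:[sync,ping] B:[] C:[data,hello] D:[]
After 9 (send(from=A, to=B, msg='stop')): A:[sync,ping] B:[stop] C:[data,hello] D:[]
After 10 (send(from=D, to=B, msg='ok')): A:[sync,ping] B:[stop,ok] C:[data,hello] D:[]
After 11 (process(B)): A:[sync,ping] B:[ok] C:[data,hello] D:[]

Answer: 2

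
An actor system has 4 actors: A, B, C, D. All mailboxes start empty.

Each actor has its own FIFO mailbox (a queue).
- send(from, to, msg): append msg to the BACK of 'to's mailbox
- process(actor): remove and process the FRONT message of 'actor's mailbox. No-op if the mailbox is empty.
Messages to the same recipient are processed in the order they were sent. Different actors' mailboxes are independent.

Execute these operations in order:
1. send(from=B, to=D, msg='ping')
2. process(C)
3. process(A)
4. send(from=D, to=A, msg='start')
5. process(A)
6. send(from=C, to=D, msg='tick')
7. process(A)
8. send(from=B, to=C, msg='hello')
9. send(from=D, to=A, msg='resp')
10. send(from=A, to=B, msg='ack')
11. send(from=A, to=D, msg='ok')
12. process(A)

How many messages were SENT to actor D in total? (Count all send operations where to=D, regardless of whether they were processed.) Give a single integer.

Answer: 3

Derivation:
After 1 (send(from=B, to=D, msg='ping')): A:[] B:[] C:[] D:[ping]
After 2 (process(C)): A:[] B:[] C:[] D:[ping]
After 3 (process(A)): A:[] B:[] C:[] D:[ping]
After 4 (send(from=D, to=A, msg='start')): A:[start] B:[] C:[] D:[ping]
After 5 (process(A)): A:[] B:[] C:[] D:[ping]
After 6 (send(from=C, to=D, msg='tick')): A:[] B:[] C:[] D:[ping,tick]
After 7 (process(A)): A:[] B:[] C:[] D:[ping,tick]
After 8 (send(from=B, to=C, msg='hello')): A:[] B:[] C:[hello] D:[ping,tick]
After 9 (send(from=D, to=A, msg='resp')): A:[resp] B:[] C:[hello] D:[ping,tick]
After 10 (send(from=A, to=B, msg='ack')): A:[resp] B:[ack] C:[hello] D:[ping,tick]
After 11 (send(from=A, to=D, msg='ok')): A:[resp] B:[ack] C:[hello] D:[ping,tick,ok]
After 12 (process(A)): A:[] B:[ack] C:[hello] D:[ping,tick,ok]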